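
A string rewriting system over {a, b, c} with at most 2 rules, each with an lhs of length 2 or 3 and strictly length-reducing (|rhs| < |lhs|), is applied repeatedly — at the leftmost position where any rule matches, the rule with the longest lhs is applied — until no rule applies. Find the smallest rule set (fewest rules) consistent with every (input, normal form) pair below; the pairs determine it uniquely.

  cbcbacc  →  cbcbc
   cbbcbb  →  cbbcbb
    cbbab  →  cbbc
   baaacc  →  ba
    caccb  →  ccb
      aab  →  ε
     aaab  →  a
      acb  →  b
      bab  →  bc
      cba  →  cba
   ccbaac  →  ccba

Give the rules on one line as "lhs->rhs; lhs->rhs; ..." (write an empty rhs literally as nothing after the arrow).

ab->c; ac->

  | cbcbacc => cbcbc
  | cbbcbb
  | cbbab => cbbc
  | baaacc => baac => ba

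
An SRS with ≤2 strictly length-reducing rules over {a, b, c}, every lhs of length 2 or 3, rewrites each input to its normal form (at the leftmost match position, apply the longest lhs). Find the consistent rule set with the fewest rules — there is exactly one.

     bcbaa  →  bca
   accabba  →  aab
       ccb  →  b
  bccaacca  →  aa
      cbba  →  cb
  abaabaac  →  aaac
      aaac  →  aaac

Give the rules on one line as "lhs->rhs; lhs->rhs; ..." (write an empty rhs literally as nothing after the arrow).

ba->; cc->

  | bcbaa => bca
  | accabba => aabba => aab
  | ccb => b
  | bccaacca => baacca => acca => aa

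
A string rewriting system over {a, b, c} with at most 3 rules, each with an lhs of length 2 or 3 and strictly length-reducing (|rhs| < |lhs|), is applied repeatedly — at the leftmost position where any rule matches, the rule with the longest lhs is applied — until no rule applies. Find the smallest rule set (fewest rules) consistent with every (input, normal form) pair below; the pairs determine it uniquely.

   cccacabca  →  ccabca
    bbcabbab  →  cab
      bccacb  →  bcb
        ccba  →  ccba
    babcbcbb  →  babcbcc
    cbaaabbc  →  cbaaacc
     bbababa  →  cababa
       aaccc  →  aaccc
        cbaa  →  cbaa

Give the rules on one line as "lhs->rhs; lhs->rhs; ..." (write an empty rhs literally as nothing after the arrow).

  | cccacabca => ccabca
  | bbcabbab => ccabbab => ccacab => cab
  | bccacb => bcb
  | ccba

bb->c; cac->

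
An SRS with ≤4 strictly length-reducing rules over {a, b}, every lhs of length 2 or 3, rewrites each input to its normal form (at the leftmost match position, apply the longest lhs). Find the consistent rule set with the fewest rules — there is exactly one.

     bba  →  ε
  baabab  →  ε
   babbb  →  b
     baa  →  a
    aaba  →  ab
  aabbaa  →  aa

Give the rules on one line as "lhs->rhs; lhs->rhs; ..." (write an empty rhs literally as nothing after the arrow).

aba->b; ba->; bb->; bba->bb

  | bba => bb => ε
  | baabab => abab => bb => ε
  | babbb => bbb => b
  | baa => a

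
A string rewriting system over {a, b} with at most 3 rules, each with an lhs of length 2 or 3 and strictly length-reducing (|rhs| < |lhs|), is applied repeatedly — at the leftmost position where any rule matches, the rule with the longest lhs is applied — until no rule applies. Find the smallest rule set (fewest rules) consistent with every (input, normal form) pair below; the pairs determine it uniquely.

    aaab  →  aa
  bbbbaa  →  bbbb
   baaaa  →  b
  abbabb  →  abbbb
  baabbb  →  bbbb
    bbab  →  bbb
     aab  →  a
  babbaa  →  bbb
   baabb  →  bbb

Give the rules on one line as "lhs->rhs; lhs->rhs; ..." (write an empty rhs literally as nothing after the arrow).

  | aaab => aa
  | bbbbaa => bbbba => bbbb
  | baaaa => baaa => baa => ba => b
  | abbabb => abbbb

aab->a; ba->b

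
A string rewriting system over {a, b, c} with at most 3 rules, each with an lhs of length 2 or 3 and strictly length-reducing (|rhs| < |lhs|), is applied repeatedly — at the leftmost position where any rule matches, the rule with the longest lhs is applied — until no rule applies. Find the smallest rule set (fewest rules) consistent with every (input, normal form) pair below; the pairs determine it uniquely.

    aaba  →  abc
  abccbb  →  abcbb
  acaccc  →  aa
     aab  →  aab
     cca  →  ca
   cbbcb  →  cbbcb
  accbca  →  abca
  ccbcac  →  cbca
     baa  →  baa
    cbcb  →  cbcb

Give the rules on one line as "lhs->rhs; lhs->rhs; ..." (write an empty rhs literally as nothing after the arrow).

aba->bc; ac->a; cc->c

  | aaba => abc
  | abccbb => abcbb
  | acaccc => aaccc => aacc => aac => aa
  | aab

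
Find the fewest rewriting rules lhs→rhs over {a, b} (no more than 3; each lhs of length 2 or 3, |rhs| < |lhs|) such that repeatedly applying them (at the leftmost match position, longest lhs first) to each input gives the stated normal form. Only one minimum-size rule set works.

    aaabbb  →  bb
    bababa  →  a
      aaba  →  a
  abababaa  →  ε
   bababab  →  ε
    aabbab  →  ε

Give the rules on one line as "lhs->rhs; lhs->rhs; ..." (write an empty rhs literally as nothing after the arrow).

  | aaabbb => abbb => bb
  | bababa => ababa => aba => a
  | aaba => ba => a
  | abababaa => ababaa => abaa => aa => ε

aa->; ab->; ba->a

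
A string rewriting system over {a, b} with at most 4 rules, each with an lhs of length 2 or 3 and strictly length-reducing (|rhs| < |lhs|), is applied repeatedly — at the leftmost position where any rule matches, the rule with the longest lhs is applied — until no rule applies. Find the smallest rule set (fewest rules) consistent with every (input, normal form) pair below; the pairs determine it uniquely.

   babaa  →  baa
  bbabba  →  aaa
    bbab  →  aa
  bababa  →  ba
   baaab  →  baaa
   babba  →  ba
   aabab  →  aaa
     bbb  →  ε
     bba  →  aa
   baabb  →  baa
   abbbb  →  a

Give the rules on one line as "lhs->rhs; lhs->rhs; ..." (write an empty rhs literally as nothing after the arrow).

  | babaa => baa
  | bbabba => aabba => aaba => aaa
  | bbab => aab => aa
  | bababa => baba => ba

aab->aa; ab->; abb->; bb->a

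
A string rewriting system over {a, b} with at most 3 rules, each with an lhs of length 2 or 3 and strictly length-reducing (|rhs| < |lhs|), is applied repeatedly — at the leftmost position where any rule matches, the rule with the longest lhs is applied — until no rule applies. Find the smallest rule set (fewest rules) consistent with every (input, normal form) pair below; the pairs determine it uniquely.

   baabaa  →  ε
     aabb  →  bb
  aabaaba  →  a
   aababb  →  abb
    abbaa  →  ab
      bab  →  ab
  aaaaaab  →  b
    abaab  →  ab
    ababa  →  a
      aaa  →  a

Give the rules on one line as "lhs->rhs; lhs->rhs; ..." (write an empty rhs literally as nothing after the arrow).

aa->; ba->a; baa->

  | baabaa => baa => ε
  | aabb => bb
  | aabaaba => baaba => ba => a
  | aababb => babb => abb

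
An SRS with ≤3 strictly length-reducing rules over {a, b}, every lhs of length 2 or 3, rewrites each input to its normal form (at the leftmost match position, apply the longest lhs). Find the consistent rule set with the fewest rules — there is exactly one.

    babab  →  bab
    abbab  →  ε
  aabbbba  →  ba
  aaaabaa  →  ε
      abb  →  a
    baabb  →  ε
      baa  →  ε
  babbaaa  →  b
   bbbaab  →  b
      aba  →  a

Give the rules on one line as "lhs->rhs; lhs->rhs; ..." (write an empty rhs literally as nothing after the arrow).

aa->b; aba->a; bb->

  | babab => bab
  | abbab => aab => bb => ε
  | aabbbba => bbbbba => bbba => ba
  | aaaabaa => baabaa => bbbaa => baa => bb => ε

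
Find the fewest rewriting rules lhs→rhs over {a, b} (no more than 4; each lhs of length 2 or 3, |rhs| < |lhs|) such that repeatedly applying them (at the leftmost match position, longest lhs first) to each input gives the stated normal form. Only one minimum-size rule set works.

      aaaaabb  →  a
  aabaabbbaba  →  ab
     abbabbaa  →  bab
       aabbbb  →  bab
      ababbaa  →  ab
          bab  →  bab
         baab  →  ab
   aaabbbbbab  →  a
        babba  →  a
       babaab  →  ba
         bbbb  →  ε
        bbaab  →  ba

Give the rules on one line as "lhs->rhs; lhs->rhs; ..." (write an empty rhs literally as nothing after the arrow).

aab->ba; aba->ab; baa->a; bb->

  | aaaaabb => aaabab => abaab => abab => abb => a
  | aabaabbbaba => baaabbbaba => aabbbaba => babbaba => baaba => aba => ab
  | abbabbaa => aabbaa => babaa => baba => bab
  | aabbbb => babbb => bab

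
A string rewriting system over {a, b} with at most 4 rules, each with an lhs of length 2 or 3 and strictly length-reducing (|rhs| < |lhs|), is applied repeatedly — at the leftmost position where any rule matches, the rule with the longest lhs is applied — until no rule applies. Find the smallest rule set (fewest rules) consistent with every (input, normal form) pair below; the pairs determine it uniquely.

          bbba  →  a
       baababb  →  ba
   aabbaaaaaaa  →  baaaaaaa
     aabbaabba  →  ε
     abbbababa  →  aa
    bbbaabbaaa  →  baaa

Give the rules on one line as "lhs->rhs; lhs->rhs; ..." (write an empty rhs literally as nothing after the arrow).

aab->; ab->a; bba->; bbb->

  | bbba => a
  | baababb => babb => bab => ba
  | aabbaaaaaaa => baaaaaaa
  | aabbaabba => baabba => bba => ε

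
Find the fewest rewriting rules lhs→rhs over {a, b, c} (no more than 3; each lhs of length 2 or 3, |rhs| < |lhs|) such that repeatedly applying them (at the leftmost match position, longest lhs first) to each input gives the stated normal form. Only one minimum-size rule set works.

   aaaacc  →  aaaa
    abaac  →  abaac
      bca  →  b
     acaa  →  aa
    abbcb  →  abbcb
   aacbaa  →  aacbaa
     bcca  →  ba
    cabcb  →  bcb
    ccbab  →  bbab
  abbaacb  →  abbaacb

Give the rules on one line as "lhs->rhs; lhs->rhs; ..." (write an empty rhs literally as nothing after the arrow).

ca->; cc->; ccb->bb

  | aaaacc => aaaa
  | abaac
  | bca => b
  | acaa => aa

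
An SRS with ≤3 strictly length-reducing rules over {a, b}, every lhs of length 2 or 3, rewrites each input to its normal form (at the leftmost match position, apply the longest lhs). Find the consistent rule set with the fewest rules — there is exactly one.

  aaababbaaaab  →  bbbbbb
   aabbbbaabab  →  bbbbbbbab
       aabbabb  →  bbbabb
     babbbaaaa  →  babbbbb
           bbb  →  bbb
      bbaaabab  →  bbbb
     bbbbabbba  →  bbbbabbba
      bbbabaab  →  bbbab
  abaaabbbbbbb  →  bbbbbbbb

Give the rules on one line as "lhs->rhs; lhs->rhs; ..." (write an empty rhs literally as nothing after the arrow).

  | aaababbaaaab => bababbaaaab => bbbaaaab => bbbbaab => bbbbbb
  | aabbbbaabab => bbbbbaabab => bbbbbbbab
  | aabbabb => bbbabb
  | babbbaaaa => babbbbaa => babbbbb

aa->b; aba->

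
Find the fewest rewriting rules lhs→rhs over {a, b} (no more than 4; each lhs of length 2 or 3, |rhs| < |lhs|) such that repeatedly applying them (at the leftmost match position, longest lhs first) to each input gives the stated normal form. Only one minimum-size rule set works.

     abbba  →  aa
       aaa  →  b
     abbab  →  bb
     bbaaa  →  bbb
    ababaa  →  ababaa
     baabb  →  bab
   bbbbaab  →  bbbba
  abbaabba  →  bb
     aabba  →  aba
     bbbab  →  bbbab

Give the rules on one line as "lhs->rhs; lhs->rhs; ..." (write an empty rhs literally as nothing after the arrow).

  | abbba => aaba => aa
  | aaa => b
  | abbab => aaab => bb
  | bbaaa => bbb

aaa->b; aab->a; abb->aa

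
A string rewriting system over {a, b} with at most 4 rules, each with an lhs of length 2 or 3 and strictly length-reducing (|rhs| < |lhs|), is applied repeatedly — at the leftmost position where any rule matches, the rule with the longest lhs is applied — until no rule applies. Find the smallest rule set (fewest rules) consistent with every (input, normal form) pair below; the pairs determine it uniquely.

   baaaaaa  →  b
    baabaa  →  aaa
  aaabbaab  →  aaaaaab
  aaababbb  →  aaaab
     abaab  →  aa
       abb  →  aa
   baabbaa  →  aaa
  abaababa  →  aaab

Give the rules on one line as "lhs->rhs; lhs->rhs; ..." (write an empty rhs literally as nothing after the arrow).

ba->b; bb->a; bbb->a

  | baaaaaa => baaaaa => baaaa => baaa => baa => ba => b
  | baabaa => babaa => bbaa => aaa
  | aaabbaab => aaaaaab
  | aaababbb => aaabbbb => aaaab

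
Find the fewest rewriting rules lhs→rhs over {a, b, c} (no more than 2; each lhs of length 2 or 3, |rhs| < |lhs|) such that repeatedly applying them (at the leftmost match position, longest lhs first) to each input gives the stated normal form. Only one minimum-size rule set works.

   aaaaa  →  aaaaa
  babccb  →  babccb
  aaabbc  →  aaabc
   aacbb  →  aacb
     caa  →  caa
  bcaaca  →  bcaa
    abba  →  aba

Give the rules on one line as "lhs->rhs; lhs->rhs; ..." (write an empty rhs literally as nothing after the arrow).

aca->a; bb->b

  | aaaaa
  | babccb
  | aaabbc => aaabc
  | aacbb => aacb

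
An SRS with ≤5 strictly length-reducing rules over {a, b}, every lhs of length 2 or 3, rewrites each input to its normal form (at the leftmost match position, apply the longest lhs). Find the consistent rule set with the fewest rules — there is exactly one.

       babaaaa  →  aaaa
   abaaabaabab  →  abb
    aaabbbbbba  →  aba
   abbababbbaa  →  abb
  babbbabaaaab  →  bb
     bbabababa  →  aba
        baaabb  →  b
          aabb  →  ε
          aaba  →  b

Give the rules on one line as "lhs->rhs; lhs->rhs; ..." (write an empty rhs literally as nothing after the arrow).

  | babaaaa => aaaa
  | abaaabaabab => ababaabab => aaabab => abaab => abb
  | aaabbbbbba => ababbbbba => abbbba => aba
  | abbababbbaa => ababbbaa => abbaa => abb

aab->ba; baa->b; bab->; bbb->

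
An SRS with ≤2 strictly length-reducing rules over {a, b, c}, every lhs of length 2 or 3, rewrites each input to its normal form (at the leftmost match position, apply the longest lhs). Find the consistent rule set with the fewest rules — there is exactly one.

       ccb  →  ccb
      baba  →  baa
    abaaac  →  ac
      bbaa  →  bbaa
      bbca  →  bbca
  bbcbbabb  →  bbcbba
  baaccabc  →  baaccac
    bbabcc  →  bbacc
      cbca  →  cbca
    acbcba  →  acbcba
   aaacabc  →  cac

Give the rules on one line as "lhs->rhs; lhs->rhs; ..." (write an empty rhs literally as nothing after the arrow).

aaa->; ab->a

  | ccb
  | baba => baa
  | abaaac => aaaac => ac
  | bbaa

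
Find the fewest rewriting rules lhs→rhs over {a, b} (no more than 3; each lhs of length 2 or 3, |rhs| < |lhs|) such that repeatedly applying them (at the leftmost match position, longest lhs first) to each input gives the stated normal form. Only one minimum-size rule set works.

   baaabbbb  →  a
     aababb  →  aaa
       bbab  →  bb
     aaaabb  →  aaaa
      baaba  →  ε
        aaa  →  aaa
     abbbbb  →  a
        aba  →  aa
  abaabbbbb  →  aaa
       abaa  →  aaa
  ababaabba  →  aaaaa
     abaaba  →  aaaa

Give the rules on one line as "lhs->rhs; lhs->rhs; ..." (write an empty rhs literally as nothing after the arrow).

  | baaabbbb => abbbb => abbb => abb => ab => a
  | aababb => aaabb => aaab => aaa
  | bbab => bb
  | aaaabb => aaaab => aaaa

ab->a; ba->; baa->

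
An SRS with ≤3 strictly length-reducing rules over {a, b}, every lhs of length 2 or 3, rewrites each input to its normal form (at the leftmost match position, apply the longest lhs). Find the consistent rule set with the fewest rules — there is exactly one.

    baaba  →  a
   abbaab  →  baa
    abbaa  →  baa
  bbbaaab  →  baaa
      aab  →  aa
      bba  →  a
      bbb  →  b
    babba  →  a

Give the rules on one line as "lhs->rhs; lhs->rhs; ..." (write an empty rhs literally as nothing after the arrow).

ab->a; aba->ba; bb->

  | baaba => baba => bba => a
  | abbaab => abaab => baab => baa
  | abbaa => abaa => baa
  | bbbaaab => baaab => baaa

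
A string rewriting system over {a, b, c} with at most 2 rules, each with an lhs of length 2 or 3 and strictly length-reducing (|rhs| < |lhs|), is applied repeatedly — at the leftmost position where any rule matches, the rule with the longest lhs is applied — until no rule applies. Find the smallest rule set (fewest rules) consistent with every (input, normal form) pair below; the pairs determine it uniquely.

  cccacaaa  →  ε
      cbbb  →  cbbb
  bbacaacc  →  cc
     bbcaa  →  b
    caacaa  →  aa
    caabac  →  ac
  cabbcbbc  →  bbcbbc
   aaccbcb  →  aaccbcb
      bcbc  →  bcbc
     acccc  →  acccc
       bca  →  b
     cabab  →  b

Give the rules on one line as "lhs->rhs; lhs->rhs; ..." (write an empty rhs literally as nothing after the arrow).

ba->; ca->

  | cccacaaa => cccaaa => ccaa => ca => ε
  | cbbb
  | bbacaacc => bcaacc => bacc => cc
  | bbcaa => bba => b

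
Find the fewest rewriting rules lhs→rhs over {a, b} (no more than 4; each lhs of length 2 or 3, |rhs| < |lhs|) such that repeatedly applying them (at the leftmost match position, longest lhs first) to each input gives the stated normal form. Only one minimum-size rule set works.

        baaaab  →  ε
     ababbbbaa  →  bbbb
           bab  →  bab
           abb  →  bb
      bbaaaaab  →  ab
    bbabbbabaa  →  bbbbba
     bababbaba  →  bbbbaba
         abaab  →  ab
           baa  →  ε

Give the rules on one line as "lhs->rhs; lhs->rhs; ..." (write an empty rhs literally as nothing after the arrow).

  | baaaab => aab => ε
  | ababbbbaa => abbbbbaa => bbbbbaa => bbbb
  | bab
  | abb => bb

aab->; abb->bb; baa->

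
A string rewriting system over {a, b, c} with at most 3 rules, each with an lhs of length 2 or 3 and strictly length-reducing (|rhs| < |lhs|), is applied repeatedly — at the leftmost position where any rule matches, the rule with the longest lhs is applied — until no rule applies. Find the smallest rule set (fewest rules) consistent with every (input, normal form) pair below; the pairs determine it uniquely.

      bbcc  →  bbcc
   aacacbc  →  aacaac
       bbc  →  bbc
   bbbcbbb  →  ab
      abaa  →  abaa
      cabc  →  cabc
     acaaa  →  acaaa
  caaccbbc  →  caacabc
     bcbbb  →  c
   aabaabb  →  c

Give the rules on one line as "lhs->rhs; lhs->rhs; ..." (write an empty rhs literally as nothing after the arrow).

abb->bb; bbb->c; cb->a

  | bbcc
  | aacacbc => aacaac
  | bbc
  | bbbcbbb => ccbbb => cabb => cbb => ab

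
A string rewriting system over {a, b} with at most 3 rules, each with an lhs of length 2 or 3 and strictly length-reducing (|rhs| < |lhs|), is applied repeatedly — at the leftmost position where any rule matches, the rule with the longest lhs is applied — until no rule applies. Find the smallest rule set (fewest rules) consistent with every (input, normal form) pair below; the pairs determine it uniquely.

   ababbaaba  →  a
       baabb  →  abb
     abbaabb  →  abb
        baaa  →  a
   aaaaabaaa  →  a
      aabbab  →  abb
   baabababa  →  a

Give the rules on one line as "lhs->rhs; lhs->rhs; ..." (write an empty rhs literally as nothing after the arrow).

  | ababbaaba => abbaaba => ababa => aba => a
  | baabb => abb
  | abbaabb => ababb => abb
  | baaa => aa => a

aa->a; ba->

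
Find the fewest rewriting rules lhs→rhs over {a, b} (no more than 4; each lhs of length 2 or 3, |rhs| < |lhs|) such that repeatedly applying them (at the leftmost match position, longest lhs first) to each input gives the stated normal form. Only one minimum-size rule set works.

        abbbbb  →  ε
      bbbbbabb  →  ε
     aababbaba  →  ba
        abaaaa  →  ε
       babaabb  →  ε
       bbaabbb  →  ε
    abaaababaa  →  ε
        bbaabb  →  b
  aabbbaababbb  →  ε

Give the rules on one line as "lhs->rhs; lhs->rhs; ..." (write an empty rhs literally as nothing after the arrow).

  | abbbbb => bbbb => bb => ε
  | bbbbbabb => bbbabb => babb => bb => ε
  | aababbaba => bbabbaba => abbaba => baba => ba
  | abaaaa => aaaa => baa => bb => ε

aa->b; ab->; bb->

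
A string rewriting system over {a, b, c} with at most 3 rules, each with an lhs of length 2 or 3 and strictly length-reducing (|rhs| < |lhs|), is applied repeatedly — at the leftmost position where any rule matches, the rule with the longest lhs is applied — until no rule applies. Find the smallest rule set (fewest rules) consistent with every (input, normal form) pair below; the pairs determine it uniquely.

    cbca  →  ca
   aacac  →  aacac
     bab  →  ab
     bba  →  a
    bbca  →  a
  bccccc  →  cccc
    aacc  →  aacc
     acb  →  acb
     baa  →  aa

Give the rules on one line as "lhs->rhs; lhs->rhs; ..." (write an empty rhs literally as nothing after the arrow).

ba->a; bc->

  | cbca => ca
  | aacac
  | bab => ab
  | bba => ba => a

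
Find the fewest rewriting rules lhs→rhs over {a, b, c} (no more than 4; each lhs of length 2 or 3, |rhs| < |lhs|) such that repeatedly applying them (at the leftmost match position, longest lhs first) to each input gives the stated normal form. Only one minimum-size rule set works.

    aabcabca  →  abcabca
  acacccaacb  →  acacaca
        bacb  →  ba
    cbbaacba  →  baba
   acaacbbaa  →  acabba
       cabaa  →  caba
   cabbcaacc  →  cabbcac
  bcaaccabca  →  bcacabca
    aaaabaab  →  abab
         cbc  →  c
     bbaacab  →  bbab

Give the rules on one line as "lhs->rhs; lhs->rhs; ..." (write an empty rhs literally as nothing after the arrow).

aa->a; aac->a; cb->; cca->ac

  | aabcabca => abcabca
  | acacccaacb => acacacacb => acacaca
  | bacb => ba
  | cbbaacba => baacba => baba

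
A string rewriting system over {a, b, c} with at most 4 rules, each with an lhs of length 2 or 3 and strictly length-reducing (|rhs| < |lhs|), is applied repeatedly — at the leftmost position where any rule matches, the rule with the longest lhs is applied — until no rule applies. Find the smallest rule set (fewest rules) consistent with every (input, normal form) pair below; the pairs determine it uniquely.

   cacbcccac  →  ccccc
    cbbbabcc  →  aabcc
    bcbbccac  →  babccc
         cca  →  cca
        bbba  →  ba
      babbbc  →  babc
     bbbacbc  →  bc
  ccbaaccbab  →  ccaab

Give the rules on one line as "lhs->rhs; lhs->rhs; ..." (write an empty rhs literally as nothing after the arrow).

ac->c; bb->; cb->a

  | cacbcccac => ccbcccac => cacccac => ccccac => ccccc
  | cbbbabcc => abbabcc => aabcc
  | bcbbccac => babccac => babccc
  | cca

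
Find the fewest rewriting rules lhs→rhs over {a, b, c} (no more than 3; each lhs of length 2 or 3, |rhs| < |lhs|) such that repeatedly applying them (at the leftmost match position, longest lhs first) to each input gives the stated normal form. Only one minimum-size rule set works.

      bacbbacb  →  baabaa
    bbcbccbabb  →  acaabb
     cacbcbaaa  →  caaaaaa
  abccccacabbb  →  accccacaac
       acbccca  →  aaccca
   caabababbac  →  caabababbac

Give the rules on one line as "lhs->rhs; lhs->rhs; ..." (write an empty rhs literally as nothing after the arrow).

  | bacbbacb => baabacb => baabaa
  | bbcbccbabb => bcbccbabb => cbccbabb => accbabb => acaabb
  | cacbcbaaa => caacbaaa => caaaaaa
  | abccccacabbb => accccacabbb => accccacaac

bbb->ac; bc->c; cb->a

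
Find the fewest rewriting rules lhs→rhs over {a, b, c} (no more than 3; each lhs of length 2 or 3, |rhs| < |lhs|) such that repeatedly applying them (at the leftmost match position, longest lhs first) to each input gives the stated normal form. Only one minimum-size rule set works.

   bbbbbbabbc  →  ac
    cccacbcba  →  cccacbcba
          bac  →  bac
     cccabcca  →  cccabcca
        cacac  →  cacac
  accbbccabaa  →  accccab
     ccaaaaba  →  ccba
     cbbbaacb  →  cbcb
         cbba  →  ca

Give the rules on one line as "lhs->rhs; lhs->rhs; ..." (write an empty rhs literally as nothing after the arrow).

  | bbbbbbabbc => bbbbabbc => bbabbc => abbc => ac
  | cccacbcba
  | bac
  | cccabcca

aa->; bb->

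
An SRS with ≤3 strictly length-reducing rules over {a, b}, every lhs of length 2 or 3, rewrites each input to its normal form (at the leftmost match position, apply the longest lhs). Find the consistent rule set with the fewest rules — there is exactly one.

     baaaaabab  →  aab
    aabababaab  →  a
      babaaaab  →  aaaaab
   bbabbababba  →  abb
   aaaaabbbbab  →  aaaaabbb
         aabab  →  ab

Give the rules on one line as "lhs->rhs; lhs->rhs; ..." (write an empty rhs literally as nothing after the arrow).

aba->; ba->b; bab->a

  | baaaaabab => baaaabab => baaabab => baabab => babab => aab
  | aabababaab => ababaab => baab => bab => a
  | babaaaab => aaaaab
  | bbabbababba => babababba => aababba => abba => abb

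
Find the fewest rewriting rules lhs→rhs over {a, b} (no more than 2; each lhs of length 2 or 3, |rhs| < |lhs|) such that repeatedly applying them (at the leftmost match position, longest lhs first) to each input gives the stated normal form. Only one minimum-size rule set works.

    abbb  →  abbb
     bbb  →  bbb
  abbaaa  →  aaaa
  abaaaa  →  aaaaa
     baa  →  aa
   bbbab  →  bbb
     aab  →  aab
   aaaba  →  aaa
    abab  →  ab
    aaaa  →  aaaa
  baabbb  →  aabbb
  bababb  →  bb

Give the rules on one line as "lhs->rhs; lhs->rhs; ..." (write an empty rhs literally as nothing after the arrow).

ba->; baa->aa

  | abbb
  | bbb
  | abbaaa => abaaa => aaaa
  | abaaaa => aaaaa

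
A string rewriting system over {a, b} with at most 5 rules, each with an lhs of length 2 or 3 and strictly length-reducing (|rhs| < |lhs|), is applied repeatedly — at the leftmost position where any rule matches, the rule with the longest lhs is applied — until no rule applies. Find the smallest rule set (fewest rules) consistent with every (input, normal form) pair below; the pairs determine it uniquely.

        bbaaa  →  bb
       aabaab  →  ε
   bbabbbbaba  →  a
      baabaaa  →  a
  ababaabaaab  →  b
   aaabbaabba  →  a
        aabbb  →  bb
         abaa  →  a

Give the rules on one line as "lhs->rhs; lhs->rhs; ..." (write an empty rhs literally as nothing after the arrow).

  | bbaaa => bb
  | aabaab => abaab => aab => ab => ε
  | bbabbbbaba => babbbaba => abbaba => baba => aa => a
  | baabaaa => babaaa => aaaa => a

aa->a; aaa->; ab->; bab->a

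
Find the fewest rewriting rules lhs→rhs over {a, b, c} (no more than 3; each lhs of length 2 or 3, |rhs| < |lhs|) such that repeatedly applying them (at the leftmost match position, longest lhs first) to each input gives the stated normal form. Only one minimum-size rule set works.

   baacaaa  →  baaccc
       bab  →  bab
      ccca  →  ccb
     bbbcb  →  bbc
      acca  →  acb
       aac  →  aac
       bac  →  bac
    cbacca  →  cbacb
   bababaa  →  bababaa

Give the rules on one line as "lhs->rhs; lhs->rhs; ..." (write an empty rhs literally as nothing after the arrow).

aaa->cc; bcb->c; cca->cb

  | baacaaa => baaccc
  | bab
  | ccca => ccb
  | bbbcb => bbc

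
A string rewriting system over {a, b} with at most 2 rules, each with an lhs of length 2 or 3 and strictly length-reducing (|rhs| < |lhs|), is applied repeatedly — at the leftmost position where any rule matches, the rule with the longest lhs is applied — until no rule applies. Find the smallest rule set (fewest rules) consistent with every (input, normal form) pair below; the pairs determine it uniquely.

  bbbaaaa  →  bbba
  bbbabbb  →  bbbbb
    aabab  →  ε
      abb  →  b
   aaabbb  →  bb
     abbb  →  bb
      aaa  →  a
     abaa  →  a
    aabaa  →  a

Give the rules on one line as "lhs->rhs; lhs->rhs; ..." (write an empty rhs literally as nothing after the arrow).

aa->a; ab->

  | bbbaaaa => bbbaaa => bbbaa => bbba
  | bbbabbb => bbbbb
  | aabab => abab => ab => ε
  | abb => b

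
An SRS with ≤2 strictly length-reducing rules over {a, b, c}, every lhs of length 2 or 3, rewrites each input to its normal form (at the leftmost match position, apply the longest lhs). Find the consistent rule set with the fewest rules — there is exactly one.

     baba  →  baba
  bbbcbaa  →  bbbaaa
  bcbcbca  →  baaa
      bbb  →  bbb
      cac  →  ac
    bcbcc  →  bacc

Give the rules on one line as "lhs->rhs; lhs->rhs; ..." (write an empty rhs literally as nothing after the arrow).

  | baba
  | bbbcbaa => bbbaaa
  | bcbcbca => bacbca => baaca => baaa
  | bbb

ca->a; cb->a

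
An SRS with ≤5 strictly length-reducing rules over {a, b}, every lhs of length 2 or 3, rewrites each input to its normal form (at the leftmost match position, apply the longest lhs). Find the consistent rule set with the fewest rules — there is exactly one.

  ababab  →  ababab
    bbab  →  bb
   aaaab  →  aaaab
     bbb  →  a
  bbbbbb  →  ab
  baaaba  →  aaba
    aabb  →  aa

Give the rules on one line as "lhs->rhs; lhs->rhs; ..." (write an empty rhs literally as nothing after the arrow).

abb->a; baa->a; bba->b; bbb->a

  | ababab
  | bbab => bb
  | aaaab
  | bbb => a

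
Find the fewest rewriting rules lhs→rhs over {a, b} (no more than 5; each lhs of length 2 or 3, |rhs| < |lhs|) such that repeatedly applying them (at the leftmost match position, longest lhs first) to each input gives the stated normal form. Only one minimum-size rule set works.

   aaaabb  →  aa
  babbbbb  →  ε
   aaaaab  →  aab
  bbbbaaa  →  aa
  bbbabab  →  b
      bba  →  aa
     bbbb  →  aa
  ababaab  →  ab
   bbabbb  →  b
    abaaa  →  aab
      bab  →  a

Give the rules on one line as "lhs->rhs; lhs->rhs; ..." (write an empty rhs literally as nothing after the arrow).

aaa->; ba->b; baa->ab; bb->a

  | aaaabb => abb => aa
  | babbbbb => bbbbbb => abbbb => aabb => aaa => ε
  | aaaaab => aab
  | bbbbaaa => abbaaa => aaaaa => aa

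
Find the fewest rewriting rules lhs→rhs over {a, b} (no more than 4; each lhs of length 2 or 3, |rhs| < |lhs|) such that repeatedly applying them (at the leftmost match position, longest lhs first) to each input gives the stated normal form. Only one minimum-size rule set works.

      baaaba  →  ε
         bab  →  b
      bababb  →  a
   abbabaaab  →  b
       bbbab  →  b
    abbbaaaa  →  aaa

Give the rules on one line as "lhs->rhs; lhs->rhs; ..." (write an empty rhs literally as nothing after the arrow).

ab->b; ba->; bb->a

  | baaaba => aaba => aba => ba => ε
  | bab => b
  | bababb => babb => bb => a
  | abbabaaab => bbabaaab => aabaaab => abaaab => baaab => aab => ab => b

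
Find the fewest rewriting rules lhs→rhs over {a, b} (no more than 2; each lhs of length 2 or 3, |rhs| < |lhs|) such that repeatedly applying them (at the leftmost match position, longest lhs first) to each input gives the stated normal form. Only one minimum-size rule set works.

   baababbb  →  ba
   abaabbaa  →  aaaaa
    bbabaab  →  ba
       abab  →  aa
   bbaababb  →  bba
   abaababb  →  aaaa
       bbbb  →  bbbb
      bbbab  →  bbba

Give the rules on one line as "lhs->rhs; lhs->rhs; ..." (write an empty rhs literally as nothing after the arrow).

  | baababbb => babbb => babb => bab => ba
  | abaabbaa => aaabbaa => aaabaa => aaaaa
  | bbabaab => bbaaab => bab => ba
  | abab => aab => aa

ab->a; baa->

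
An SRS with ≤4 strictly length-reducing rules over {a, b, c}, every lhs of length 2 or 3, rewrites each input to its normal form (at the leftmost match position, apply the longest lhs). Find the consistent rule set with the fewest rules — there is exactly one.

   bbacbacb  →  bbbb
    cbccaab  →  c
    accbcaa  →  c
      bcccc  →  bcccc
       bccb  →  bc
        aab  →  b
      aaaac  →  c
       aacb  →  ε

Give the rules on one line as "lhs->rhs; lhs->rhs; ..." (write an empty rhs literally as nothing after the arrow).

  | bbacbacb => bbbacb => bbbb
  | cbccaab => ccaab => ccb => c
  | accbcaa => cbcaa => caa => c
  | bcccc

aa->; ac->; cb->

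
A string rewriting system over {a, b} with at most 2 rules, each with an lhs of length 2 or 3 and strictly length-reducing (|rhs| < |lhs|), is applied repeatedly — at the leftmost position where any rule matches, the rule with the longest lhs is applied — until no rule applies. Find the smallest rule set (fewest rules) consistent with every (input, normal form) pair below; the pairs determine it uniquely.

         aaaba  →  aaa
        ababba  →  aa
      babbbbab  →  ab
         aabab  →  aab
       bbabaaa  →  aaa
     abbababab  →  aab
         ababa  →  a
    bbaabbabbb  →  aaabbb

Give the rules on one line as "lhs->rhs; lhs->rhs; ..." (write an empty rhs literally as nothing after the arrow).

  | aaaba => aaa
  | ababba => abba => aa
  | babbbbab => bbbbab => bbab => ab
  | aabab => aab

ba->; bba->a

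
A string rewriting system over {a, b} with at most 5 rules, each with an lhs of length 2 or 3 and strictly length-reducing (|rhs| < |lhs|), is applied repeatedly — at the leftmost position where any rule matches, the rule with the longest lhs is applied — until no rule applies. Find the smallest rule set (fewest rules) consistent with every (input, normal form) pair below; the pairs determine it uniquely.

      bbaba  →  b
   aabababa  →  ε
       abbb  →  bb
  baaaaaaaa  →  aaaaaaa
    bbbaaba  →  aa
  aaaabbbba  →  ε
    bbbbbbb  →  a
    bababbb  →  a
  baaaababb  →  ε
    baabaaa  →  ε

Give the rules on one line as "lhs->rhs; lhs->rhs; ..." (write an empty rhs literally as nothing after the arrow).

  | bbaba => bba => b
  | aabababa => aabbaba => ababa => abba => ba => ε
  | abbb => bb
  | baaaaaaaa => aaaaaaa

ab->; aba->ab; ba->; bbb->a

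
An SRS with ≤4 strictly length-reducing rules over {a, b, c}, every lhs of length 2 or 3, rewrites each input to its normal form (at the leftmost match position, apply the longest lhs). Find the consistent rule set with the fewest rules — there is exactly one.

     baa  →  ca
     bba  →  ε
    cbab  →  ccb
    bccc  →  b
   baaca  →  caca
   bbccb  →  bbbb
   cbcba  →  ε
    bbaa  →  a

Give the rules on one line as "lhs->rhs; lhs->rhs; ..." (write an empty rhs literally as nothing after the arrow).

ba->c; bc->; bcc->bb; cbc->b

  | baa => ca
  | bba => bc => ε
  | cbab => ccb
  | bccc => bbc => b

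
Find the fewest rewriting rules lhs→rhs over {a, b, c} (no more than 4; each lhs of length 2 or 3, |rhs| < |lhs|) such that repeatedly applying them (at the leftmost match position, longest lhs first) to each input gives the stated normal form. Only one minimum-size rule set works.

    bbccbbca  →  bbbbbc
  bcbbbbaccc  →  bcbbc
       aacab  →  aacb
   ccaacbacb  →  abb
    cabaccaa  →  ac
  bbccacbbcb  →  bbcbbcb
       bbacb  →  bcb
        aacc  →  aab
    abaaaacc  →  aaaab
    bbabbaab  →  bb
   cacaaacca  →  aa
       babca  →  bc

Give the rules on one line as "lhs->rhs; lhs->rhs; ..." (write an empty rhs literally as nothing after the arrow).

  | bbccbbca => bbbbbca => bbbbbc
  | bcbbbbaccc => bcbbbccc => bcbbbac => bcbbc
  | aacab => aacb
  | ccaacbacb => baacbacb => acbacb => accb => abb

ba->; ca->c; cc->b; ccc->ac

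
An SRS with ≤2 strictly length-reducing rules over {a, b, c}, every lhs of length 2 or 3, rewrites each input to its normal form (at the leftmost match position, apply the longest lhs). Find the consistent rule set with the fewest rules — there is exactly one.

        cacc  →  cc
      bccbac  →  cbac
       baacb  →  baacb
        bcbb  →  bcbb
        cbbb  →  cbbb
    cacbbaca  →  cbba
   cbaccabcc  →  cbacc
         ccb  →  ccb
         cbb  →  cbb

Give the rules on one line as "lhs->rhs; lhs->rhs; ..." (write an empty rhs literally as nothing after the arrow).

  | cacc => cc
  | bccbac => cbac
  | baacb
  | bcbb

bcc->c; ca->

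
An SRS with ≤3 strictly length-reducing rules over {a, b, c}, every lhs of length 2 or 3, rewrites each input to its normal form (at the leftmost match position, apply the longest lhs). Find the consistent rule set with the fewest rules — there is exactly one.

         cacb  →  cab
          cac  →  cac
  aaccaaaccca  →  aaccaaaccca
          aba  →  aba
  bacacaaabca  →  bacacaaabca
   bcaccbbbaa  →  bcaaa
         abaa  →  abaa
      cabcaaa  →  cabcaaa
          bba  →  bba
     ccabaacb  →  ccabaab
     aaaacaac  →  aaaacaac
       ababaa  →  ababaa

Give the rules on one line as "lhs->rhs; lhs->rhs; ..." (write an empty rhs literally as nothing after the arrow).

  | cacb => cab
  | cac
  | aaccaaaccca
  | aba

bbb->; cb->b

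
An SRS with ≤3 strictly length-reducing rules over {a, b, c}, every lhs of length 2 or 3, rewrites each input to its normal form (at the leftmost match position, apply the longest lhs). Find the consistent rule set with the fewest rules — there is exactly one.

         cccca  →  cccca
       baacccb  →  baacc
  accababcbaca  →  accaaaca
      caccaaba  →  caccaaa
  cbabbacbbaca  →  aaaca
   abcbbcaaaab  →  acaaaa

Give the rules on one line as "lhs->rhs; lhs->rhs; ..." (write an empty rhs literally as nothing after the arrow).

  | cccca
  | baacccb => baacc
  | accababcbaca => accaabcbaca => accaacbaca => accaaaca
  | caccaaba => caccaaa

ab->a; cb->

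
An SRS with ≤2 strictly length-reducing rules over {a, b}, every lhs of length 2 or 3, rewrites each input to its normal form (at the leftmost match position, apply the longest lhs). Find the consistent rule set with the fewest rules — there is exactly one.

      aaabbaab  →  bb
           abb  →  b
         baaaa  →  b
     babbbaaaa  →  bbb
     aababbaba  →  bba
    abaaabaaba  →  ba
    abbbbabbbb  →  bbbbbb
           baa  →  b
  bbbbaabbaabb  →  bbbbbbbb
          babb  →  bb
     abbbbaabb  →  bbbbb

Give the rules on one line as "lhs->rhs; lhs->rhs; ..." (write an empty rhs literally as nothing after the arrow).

  | aaabbaab => abbaab => baab => bb
  | abb => b
  | baaaa => baa => b
  | babbbaaaa => bbbaaaa => bbbaa => bbb

aa->; ab->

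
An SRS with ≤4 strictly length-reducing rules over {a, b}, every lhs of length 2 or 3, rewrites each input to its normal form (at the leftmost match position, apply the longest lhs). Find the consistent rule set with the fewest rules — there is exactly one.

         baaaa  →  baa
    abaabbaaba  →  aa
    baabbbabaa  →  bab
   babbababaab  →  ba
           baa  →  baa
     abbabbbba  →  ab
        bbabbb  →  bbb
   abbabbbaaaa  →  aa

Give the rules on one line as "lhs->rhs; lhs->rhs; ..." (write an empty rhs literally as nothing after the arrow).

aaa->ab; aba->aa; abb->a; bba->

  | baaaa => baba => baa
  | abaabbaaba => aaabbaaba => abbbaaba => abaaba => aaaba => abba => aa
  | baabbbabaa => baababaa => baaabaa => babbaa => baaa => bab
  | babbababaab => baababaab => baaabaab => babbaab => baaab => babb => ba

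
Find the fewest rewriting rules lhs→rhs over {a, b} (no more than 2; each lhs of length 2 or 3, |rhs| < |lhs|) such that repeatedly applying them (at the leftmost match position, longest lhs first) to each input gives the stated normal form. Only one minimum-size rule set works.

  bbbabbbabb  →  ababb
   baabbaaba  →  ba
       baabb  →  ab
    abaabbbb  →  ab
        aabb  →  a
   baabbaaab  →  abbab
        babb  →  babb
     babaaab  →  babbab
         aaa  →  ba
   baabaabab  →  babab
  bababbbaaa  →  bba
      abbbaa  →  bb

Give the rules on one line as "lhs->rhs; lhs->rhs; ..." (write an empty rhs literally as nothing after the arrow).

  | bbbabbbabb => aabbbabb => bbbbabb => ababb
  | baabbaaba => bbbbaaba => abaaba => abbba => aaa => ba
  | baabb => bbbb => ab
  | abaabbbb => abbbbbb => aabbb => bbbb => ab

aa->b; bbb->a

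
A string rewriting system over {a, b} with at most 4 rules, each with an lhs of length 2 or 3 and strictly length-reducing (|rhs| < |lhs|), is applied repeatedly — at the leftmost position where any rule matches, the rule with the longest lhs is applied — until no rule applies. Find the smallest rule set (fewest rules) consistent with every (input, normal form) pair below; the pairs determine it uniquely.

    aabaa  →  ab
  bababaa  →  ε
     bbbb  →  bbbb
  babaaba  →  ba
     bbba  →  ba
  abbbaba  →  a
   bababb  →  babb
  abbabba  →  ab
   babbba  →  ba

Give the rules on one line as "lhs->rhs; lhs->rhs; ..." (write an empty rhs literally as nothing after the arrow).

aaa->ab; aba->a; baa->; bba->a

  | aabaa => aaa => ab
  | bababaa => babaa => baa => ε
  | bbbb
  | babaaba => baaba => ba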